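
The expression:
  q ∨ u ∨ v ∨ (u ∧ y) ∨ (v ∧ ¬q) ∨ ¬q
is always true.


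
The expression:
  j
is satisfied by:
  {j: True}


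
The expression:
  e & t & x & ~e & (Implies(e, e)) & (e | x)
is never true.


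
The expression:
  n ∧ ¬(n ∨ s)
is never true.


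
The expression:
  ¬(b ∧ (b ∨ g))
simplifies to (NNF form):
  ¬b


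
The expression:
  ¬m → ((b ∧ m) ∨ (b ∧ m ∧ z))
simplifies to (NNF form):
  m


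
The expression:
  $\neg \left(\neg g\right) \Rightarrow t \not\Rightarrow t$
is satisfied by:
  {g: False}


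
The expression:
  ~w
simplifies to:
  ~w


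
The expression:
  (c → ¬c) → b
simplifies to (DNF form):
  b ∨ c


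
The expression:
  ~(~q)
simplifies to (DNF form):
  q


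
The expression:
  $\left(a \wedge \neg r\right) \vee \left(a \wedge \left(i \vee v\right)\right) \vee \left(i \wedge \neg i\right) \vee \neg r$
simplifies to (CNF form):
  $\left(a \vee \neg r\right) \wedge \left(a \vee i \vee \neg r\right) \wedge \left(a \vee v \vee \neg r\right) \wedge \left(i \vee v \vee \neg r\right)$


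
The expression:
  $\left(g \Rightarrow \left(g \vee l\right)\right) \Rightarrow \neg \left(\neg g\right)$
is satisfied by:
  {g: True}


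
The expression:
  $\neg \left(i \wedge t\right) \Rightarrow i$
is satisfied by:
  {i: True}


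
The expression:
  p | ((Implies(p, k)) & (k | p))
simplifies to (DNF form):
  k | p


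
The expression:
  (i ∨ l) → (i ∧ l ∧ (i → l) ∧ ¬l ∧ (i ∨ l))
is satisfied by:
  {i: False, l: False}


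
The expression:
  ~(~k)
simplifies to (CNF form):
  k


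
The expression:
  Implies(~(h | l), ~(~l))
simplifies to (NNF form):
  h | l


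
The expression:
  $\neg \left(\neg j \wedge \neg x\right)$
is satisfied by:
  {x: True, j: True}
  {x: True, j: False}
  {j: True, x: False}


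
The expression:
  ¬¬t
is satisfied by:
  {t: True}


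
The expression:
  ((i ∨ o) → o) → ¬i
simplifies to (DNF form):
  ¬i ∨ ¬o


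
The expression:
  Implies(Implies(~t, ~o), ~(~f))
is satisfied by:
  {f: True, o: True, t: False}
  {f: True, o: False, t: False}
  {t: True, f: True, o: True}
  {t: True, f: True, o: False}
  {o: True, t: False, f: False}


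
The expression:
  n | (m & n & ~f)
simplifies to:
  n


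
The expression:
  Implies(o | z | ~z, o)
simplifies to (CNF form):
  o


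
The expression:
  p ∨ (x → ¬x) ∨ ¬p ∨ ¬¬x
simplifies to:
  True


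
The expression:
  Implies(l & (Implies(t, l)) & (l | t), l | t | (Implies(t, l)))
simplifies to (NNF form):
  True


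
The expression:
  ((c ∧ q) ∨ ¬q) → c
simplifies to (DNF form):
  c ∨ q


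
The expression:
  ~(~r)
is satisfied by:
  {r: True}


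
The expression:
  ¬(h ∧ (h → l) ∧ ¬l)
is always true.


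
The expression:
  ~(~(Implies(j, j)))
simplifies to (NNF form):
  True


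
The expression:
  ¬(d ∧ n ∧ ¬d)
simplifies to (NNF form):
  True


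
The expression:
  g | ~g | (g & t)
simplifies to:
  True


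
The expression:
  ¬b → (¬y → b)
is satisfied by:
  {y: True, b: True}
  {y: True, b: False}
  {b: True, y: False}


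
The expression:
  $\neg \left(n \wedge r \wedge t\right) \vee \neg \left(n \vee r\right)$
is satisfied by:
  {t: False, n: False, r: False}
  {r: True, t: False, n: False}
  {n: True, t: False, r: False}
  {r: True, n: True, t: False}
  {t: True, r: False, n: False}
  {r: True, t: True, n: False}
  {n: True, t: True, r: False}


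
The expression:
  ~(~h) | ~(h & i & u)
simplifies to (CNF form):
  True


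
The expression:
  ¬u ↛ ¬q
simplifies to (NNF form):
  q ∧ ¬u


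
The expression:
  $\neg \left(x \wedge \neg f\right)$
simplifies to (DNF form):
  $f \vee \neg x$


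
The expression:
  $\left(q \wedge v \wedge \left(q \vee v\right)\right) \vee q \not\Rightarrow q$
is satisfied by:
  {q: True, v: True}


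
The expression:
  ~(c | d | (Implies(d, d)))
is never true.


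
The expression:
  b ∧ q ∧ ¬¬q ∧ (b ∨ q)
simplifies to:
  b ∧ q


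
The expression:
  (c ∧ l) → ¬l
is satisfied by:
  {l: False, c: False}
  {c: True, l: False}
  {l: True, c: False}


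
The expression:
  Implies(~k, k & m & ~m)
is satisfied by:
  {k: True}


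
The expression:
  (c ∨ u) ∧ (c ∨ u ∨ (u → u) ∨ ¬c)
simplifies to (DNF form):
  c ∨ u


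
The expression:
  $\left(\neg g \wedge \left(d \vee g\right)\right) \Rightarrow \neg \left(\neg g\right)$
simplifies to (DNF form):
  $g \vee \neg d$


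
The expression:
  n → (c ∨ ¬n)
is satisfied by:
  {c: True, n: False}
  {n: False, c: False}
  {n: True, c: True}


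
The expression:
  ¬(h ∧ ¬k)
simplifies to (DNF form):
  k ∨ ¬h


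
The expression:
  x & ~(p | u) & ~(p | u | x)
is never true.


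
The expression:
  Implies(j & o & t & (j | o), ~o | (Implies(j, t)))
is always true.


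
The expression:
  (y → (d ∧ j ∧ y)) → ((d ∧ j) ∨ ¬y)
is always true.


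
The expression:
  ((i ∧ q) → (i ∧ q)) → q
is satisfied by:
  {q: True}


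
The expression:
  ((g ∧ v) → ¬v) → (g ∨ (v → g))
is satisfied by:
  {g: True, v: False}
  {v: False, g: False}
  {v: True, g: True}


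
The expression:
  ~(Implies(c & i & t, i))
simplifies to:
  False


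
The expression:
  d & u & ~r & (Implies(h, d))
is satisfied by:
  {u: True, d: True, r: False}


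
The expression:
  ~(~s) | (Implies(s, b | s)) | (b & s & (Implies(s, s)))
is always true.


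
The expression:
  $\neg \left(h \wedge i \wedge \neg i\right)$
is always true.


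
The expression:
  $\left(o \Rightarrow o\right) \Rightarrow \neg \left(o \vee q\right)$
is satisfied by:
  {q: False, o: False}


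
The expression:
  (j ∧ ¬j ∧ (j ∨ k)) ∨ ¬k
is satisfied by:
  {k: False}


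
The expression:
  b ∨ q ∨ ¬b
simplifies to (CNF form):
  True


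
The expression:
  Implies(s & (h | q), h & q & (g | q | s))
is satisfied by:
  {s: False, h: False, q: False}
  {q: True, s: False, h: False}
  {h: True, s: False, q: False}
  {q: True, h: True, s: False}
  {s: True, q: False, h: False}
  {q: True, h: True, s: True}


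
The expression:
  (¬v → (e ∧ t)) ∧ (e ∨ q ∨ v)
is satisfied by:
  {v: True, e: True, t: True}
  {v: True, e: True, t: False}
  {v: True, t: True, e: False}
  {v: True, t: False, e: False}
  {e: True, t: True, v: False}


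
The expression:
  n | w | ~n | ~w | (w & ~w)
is always true.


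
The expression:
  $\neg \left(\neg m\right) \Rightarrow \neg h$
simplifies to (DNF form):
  $\neg h \vee \neg m$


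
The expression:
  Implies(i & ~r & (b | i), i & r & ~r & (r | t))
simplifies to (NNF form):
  r | ~i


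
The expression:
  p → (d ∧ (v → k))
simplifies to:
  (d ∧ k) ∨ (d ∧ ¬v) ∨ ¬p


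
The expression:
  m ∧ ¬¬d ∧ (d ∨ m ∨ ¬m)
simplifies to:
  d ∧ m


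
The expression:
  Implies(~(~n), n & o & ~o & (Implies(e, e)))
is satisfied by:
  {n: False}


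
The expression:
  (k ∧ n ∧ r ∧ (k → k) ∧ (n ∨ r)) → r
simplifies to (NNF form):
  True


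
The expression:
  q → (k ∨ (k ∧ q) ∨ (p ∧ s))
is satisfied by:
  {k: True, p: True, s: True, q: False}
  {k: True, p: True, s: False, q: False}
  {k: True, s: True, p: False, q: False}
  {k: True, s: False, p: False, q: False}
  {p: True, s: True, k: False, q: False}
  {p: True, k: False, s: False, q: False}
  {p: False, s: True, k: False, q: False}
  {p: False, k: False, s: False, q: False}
  {k: True, q: True, p: True, s: True}
  {k: True, q: True, p: True, s: False}
  {k: True, q: True, s: True, p: False}
  {k: True, q: True, s: False, p: False}
  {q: True, p: True, s: True, k: False}


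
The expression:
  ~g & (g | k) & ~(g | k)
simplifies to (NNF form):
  False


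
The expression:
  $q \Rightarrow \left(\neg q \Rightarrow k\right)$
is always true.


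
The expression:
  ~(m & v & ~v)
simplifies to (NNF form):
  True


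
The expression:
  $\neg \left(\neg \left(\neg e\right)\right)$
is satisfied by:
  {e: False}


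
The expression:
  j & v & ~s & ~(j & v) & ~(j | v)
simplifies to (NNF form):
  False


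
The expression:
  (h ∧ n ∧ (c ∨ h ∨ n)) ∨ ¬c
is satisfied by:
  {h: True, n: True, c: False}
  {h: True, n: False, c: False}
  {n: True, h: False, c: False}
  {h: False, n: False, c: False}
  {h: True, c: True, n: True}


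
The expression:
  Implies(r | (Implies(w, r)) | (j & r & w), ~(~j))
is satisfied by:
  {j: True, w: True, r: False}
  {j: True, w: False, r: False}
  {r: True, j: True, w: True}
  {r: True, j: True, w: False}
  {w: True, r: False, j: False}


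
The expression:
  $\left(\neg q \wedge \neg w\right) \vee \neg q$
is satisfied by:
  {q: False}


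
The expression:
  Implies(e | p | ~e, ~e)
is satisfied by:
  {e: False}


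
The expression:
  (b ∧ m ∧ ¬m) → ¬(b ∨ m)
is always true.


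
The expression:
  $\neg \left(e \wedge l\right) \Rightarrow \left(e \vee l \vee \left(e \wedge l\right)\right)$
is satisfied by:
  {l: True, e: True}
  {l: True, e: False}
  {e: True, l: False}


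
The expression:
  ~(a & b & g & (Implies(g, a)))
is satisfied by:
  {g: False, a: False, b: False}
  {b: True, g: False, a: False}
  {a: True, g: False, b: False}
  {b: True, a: True, g: False}
  {g: True, b: False, a: False}
  {b: True, g: True, a: False}
  {a: True, g: True, b: False}


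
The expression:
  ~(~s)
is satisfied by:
  {s: True}


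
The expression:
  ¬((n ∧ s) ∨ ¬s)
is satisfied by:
  {s: True, n: False}


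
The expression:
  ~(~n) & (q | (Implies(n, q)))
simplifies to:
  n & q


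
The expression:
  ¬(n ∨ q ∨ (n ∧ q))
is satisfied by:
  {n: False, q: False}


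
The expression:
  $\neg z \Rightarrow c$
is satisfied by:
  {z: True, c: True}
  {z: True, c: False}
  {c: True, z: False}


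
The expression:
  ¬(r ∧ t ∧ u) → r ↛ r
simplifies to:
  r ∧ t ∧ u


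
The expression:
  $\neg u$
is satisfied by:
  {u: False}


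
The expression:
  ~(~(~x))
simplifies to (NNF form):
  ~x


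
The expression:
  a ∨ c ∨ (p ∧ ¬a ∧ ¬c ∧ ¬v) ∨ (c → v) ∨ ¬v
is always true.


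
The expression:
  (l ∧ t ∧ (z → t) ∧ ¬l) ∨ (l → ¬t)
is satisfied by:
  {l: False, t: False}
  {t: True, l: False}
  {l: True, t: False}


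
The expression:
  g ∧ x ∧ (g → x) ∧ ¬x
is never true.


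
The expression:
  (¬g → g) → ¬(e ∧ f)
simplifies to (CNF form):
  ¬e ∨ ¬f ∨ ¬g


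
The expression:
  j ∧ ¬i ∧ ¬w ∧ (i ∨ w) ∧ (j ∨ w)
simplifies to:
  False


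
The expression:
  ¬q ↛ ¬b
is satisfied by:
  {b: True, q: False}


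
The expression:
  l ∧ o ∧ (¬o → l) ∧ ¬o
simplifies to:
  False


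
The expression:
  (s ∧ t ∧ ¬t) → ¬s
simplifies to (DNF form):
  True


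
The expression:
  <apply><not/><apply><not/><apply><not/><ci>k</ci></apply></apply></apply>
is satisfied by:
  {k: False}


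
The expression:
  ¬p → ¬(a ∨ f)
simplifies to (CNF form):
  (p ∨ ¬a) ∧ (p ∨ ¬f)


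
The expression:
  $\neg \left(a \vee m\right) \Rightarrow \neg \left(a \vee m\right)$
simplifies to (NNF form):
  $\text{True}$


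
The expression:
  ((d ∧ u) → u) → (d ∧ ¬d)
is never true.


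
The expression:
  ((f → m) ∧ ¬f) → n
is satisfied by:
  {n: True, f: True}
  {n: True, f: False}
  {f: True, n: False}


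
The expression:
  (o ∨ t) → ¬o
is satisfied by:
  {o: False}


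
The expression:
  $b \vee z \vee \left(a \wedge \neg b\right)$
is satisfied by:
  {a: True, b: True, z: True}
  {a: True, b: True, z: False}
  {a: True, z: True, b: False}
  {a: True, z: False, b: False}
  {b: True, z: True, a: False}
  {b: True, z: False, a: False}
  {z: True, b: False, a: False}


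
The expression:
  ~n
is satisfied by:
  {n: False}


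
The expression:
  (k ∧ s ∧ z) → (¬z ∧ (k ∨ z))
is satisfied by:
  {s: False, k: False, z: False}
  {z: True, s: False, k: False}
  {k: True, s: False, z: False}
  {z: True, k: True, s: False}
  {s: True, z: False, k: False}
  {z: True, s: True, k: False}
  {k: True, s: True, z: False}


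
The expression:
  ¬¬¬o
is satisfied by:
  {o: False}


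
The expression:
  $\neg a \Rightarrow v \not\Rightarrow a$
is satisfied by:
  {a: True, v: True}
  {a: True, v: False}
  {v: True, a: False}


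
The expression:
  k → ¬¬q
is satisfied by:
  {q: True, k: False}
  {k: False, q: False}
  {k: True, q: True}


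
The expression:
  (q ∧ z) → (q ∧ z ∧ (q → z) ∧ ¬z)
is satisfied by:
  {q: False, z: False}
  {z: True, q: False}
  {q: True, z: False}


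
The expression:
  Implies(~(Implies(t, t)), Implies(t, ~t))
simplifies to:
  True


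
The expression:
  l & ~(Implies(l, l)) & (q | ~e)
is never true.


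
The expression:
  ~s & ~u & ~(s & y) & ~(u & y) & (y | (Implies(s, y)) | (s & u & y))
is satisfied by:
  {u: False, s: False}


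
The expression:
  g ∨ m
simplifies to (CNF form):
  g ∨ m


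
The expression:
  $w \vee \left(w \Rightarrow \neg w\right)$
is always true.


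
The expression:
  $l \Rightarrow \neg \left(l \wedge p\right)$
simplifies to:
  $\neg l \vee \neg p$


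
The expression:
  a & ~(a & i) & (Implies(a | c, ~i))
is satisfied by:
  {a: True, i: False}


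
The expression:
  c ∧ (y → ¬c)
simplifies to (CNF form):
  c ∧ ¬y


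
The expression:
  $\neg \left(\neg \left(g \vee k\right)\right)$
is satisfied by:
  {k: True, g: True}
  {k: True, g: False}
  {g: True, k: False}


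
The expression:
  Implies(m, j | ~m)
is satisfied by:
  {j: True, m: False}
  {m: False, j: False}
  {m: True, j: True}


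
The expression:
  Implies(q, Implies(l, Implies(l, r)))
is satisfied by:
  {r: True, l: False, q: False}
  {l: False, q: False, r: False}
  {r: True, q: True, l: False}
  {q: True, l: False, r: False}
  {r: True, l: True, q: False}
  {l: True, r: False, q: False}
  {r: True, q: True, l: True}


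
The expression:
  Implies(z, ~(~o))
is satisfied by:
  {o: True, z: False}
  {z: False, o: False}
  {z: True, o: True}


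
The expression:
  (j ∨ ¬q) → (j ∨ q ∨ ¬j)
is always true.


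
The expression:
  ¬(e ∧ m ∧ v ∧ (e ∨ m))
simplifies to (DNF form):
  ¬e ∨ ¬m ∨ ¬v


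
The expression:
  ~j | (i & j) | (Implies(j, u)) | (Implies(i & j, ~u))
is always true.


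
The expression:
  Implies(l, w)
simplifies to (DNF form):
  w | ~l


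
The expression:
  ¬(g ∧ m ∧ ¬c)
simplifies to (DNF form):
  c ∨ ¬g ∨ ¬m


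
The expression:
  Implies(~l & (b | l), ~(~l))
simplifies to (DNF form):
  l | ~b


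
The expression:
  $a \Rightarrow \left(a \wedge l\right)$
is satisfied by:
  {l: True, a: False}
  {a: False, l: False}
  {a: True, l: True}


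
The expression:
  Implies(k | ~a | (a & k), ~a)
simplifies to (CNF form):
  ~a | ~k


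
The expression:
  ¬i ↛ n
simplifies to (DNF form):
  n ∨ ¬i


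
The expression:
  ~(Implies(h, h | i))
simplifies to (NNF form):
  False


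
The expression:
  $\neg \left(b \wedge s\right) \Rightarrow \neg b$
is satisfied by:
  {s: True, b: False}
  {b: False, s: False}
  {b: True, s: True}


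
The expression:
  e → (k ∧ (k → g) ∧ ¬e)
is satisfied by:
  {e: False}


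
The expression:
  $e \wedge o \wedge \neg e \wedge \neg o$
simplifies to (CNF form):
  $\text{False}$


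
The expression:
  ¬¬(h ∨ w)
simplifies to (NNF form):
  h ∨ w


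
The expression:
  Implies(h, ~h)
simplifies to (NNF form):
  ~h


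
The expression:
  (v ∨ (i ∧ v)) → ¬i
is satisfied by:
  {v: False, i: False}
  {i: True, v: False}
  {v: True, i: False}


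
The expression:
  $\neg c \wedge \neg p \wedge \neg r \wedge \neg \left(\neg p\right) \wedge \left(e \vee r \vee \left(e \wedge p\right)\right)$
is never true.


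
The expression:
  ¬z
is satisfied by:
  {z: False}


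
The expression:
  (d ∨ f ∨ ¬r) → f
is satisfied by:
  {f: True, r: True, d: False}
  {f: True, r: False, d: False}
  {d: True, f: True, r: True}
  {d: True, f: True, r: False}
  {r: True, d: False, f: False}


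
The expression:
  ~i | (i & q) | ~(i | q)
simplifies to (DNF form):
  q | ~i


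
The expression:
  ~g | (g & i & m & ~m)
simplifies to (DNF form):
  ~g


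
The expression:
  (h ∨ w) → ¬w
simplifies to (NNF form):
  ¬w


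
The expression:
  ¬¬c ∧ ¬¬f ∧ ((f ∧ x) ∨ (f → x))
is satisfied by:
  {c: True, x: True, f: True}


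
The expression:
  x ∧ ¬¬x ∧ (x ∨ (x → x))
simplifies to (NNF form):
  x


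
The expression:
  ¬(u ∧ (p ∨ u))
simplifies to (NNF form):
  ¬u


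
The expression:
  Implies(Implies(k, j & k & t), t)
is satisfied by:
  {k: True, t: True}
  {k: True, t: False}
  {t: True, k: False}


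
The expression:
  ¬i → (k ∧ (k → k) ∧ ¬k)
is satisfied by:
  {i: True}


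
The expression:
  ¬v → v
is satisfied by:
  {v: True}


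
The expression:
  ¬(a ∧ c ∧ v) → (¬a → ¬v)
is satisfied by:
  {a: True, v: False}
  {v: False, a: False}
  {v: True, a: True}


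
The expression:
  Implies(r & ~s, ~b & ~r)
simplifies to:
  s | ~r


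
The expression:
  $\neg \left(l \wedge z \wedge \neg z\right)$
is always true.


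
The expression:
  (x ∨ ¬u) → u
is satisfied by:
  {u: True}


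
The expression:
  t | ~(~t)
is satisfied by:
  {t: True}


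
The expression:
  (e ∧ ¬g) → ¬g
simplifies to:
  True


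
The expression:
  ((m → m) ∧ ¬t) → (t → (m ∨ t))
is always true.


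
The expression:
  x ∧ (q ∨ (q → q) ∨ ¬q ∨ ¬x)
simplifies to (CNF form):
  x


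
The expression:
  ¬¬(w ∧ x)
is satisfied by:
  {w: True, x: True}


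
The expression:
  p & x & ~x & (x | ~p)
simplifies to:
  False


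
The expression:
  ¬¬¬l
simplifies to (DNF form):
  ¬l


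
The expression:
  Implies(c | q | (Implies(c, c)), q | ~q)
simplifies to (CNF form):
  True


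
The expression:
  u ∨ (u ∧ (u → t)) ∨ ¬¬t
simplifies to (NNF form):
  t ∨ u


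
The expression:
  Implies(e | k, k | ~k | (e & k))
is always true.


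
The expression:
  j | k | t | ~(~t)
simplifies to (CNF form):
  j | k | t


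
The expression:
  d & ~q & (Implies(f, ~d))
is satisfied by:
  {d: True, q: False, f: False}


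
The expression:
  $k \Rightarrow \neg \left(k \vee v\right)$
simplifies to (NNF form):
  $\neg k$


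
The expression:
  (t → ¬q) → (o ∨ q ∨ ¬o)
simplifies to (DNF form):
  True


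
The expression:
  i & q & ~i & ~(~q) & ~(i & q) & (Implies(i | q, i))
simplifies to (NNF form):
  False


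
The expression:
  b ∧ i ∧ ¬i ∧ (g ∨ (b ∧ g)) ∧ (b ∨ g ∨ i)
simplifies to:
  False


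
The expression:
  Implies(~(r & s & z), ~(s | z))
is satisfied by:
  {r: True, s: False, z: False}
  {s: False, z: False, r: False}
  {r: True, z: True, s: True}


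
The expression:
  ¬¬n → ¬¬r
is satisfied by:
  {r: True, n: False}
  {n: False, r: False}
  {n: True, r: True}


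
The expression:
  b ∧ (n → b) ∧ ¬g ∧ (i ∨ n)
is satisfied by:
  {i: True, n: True, b: True, g: False}
  {i: True, b: True, g: False, n: False}
  {n: True, b: True, g: False, i: False}


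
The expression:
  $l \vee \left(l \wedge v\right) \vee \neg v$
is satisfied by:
  {l: True, v: False}
  {v: False, l: False}
  {v: True, l: True}


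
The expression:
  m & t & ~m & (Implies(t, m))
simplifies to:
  False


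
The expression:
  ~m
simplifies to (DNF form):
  ~m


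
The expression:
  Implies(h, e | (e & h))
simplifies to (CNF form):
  e | ~h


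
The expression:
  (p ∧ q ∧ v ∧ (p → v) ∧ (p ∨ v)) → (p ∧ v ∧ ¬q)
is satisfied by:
  {p: False, v: False, q: False}
  {q: True, p: False, v: False}
  {v: True, p: False, q: False}
  {q: True, v: True, p: False}
  {p: True, q: False, v: False}
  {q: True, p: True, v: False}
  {v: True, p: True, q: False}


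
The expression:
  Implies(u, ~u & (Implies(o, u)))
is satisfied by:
  {u: False}


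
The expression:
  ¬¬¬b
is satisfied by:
  {b: False}


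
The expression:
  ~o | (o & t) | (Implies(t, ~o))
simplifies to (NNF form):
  True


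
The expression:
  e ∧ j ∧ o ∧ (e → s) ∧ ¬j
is never true.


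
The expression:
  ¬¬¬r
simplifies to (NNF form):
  ¬r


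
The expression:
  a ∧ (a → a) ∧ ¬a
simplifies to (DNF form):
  False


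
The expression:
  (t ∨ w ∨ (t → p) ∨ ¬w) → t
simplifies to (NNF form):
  t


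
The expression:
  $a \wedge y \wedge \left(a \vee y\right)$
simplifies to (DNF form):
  $a \wedge y$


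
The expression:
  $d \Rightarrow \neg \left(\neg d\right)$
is always true.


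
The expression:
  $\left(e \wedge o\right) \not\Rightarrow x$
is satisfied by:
  {e: True, o: True, x: False}


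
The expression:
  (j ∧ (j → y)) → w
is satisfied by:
  {w: True, y: False, j: False}
  {w: False, y: False, j: False}
  {j: True, w: True, y: False}
  {j: True, w: False, y: False}
  {y: True, w: True, j: False}
  {y: True, w: False, j: False}
  {y: True, j: True, w: True}


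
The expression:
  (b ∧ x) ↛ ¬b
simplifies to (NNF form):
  b ∧ x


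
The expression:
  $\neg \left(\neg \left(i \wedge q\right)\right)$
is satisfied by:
  {i: True, q: True}


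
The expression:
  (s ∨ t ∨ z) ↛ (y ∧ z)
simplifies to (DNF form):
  (s ∧ ¬z) ∨ (t ∧ ¬z) ∨ (z ∧ ¬y)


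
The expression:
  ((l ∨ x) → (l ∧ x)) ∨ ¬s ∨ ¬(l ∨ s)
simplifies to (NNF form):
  (l ∧ x) ∨ (¬l ∧ ¬x) ∨ ¬s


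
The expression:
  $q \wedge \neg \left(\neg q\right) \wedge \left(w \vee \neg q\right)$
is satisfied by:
  {w: True, q: True}


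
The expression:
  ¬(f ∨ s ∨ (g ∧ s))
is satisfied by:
  {f: False, s: False}


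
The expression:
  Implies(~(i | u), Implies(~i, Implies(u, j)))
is always true.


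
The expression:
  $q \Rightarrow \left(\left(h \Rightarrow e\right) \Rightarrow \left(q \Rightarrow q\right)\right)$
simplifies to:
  $\text{True}$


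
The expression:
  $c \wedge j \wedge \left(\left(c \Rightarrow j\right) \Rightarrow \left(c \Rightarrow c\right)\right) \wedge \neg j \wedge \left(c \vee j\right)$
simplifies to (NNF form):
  $\text{False}$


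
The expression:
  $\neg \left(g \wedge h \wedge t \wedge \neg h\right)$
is always true.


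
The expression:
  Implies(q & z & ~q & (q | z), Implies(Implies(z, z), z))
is always true.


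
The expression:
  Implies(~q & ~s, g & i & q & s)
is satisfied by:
  {q: True, s: True}
  {q: True, s: False}
  {s: True, q: False}


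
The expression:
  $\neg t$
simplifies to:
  $\neg t$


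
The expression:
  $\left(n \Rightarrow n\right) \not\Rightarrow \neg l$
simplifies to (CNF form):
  $l$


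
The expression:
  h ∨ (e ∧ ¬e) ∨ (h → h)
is always true.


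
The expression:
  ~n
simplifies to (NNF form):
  ~n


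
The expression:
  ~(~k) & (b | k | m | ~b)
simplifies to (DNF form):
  k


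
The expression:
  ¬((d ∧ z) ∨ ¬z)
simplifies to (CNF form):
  z ∧ ¬d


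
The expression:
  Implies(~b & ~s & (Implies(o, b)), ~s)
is always true.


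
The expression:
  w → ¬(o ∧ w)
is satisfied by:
  {w: False, o: False}
  {o: True, w: False}
  {w: True, o: False}


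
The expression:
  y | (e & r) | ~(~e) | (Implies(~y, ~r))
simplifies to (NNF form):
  e | y | ~r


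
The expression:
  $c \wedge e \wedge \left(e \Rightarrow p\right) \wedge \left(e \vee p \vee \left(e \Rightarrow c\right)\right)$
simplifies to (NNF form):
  $c \wedge e \wedge p$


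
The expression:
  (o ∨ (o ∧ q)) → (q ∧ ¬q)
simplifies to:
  ¬o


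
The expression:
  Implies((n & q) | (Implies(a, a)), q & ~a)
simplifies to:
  q & ~a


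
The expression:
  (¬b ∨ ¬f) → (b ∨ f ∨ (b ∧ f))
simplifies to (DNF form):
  b ∨ f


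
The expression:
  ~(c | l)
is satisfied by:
  {l: False, c: False}


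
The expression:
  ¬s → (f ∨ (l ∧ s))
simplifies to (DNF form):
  f ∨ s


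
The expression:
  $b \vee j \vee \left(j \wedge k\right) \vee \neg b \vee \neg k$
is always true.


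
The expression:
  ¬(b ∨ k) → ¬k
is always true.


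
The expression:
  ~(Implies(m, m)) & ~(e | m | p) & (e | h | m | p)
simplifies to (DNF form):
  False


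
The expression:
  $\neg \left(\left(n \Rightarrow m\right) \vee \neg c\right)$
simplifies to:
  $c \wedge n \wedge \neg m$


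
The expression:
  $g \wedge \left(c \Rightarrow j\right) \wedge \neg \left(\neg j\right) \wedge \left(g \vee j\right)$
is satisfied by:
  {j: True, g: True}


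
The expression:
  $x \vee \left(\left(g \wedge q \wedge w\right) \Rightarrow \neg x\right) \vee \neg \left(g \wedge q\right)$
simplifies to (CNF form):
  $\text{True}$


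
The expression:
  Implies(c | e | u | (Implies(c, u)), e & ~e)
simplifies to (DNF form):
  False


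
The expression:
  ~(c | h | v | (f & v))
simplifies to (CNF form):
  ~c & ~h & ~v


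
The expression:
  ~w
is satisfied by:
  {w: False}


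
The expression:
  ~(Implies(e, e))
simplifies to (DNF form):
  False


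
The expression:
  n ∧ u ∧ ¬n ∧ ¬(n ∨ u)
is never true.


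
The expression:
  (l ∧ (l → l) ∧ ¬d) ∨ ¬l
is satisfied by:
  {l: False, d: False}
  {d: True, l: False}
  {l: True, d: False}


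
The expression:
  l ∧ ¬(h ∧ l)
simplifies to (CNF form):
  l ∧ ¬h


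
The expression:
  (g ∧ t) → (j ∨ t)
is always true.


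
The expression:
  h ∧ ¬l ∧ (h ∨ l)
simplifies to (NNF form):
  h ∧ ¬l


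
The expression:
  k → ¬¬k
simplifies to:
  True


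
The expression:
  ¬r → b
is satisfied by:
  {r: True, b: True}
  {r: True, b: False}
  {b: True, r: False}


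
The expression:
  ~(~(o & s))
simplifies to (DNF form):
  o & s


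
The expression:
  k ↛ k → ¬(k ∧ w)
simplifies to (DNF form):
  True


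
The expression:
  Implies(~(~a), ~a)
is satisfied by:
  {a: False}


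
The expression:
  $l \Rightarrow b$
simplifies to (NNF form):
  $b \vee \neg l$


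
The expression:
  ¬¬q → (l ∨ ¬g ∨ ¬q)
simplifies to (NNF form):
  l ∨ ¬g ∨ ¬q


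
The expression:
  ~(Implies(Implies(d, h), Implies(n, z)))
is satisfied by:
  {h: True, n: True, z: False, d: False}
  {n: True, h: False, z: False, d: False}
  {d: True, h: True, n: True, z: False}


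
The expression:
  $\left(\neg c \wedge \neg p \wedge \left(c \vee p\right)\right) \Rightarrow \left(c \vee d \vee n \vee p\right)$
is always true.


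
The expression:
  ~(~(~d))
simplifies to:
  ~d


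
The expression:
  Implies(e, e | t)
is always true.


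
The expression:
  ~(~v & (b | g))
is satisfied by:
  {v: True, b: False, g: False}
  {v: True, g: True, b: False}
  {v: True, b: True, g: False}
  {v: True, g: True, b: True}
  {g: False, b: False, v: False}


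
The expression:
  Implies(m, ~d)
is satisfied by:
  {m: False, d: False}
  {d: True, m: False}
  {m: True, d: False}


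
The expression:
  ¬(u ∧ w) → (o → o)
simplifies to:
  True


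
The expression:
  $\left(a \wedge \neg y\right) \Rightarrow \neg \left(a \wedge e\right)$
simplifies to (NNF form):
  $y \vee \neg a \vee \neg e$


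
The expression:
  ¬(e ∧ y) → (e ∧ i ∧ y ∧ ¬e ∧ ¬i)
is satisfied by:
  {e: True, y: True}


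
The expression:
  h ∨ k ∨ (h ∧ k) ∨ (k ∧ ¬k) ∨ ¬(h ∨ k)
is always true.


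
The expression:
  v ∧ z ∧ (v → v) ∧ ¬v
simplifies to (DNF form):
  False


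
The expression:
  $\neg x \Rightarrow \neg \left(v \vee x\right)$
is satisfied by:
  {x: True, v: False}
  {v: False, x: False}
  {v: True, x: True}


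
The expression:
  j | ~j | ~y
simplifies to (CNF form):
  True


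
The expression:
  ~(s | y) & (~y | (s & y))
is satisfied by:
  {y: False, s: False}


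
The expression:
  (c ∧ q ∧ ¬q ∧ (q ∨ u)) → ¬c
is always true.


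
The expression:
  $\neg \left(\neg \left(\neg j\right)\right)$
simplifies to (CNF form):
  $\neg j$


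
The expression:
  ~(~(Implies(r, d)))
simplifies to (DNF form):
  d | ~r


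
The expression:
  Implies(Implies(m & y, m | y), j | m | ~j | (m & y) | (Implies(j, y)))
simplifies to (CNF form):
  True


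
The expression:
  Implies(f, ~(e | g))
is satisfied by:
  {e: False, f: False, g: False}
  {g: True, e: False, f: False}
  {e: True, g: False, f: False}
  {g: True, e: True, f: False}
  {f: True, g: False, e: False}


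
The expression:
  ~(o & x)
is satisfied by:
  {o: False, x: False}
  {x: True, o: False}
  {o: True, x: False}


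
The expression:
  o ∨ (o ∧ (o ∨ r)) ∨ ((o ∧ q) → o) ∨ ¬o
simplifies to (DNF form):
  True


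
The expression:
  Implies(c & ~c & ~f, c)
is always true.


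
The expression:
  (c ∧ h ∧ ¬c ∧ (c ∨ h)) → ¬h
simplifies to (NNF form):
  True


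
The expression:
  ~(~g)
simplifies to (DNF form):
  g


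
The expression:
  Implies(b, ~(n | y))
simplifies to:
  ~b | (~n & ~y)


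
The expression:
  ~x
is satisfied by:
  {x: False}


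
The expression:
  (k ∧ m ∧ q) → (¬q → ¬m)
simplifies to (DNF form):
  True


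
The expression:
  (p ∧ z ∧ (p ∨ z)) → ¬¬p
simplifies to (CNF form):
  True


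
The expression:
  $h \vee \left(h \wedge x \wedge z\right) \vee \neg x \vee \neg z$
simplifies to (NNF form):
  $h \vee \neg x \vee \neg z$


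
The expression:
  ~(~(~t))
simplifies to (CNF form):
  ~t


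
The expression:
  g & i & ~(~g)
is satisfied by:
  {i: True, g: True}


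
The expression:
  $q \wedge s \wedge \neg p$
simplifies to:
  $q \wedge s \wedge \neg p$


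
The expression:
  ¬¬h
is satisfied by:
  {h: True}


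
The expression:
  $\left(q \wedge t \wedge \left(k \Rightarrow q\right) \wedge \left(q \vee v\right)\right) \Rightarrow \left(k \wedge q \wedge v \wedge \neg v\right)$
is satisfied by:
  {t: False, q: False}
  {q: True, t: False}
  {t: True, q: False}


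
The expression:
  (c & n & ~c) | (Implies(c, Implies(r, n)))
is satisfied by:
  {n: True, r: False, c: False}
  {r: False, c: False, n: False}
  {n: True, c: True, r: False}
  {c: True, r: False, n: False}
  {n: True, r: True, c: False}
  {r: True, n: False, c: False}
  {n: True, c: True, r: True}


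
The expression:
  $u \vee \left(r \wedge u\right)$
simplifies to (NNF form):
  $u$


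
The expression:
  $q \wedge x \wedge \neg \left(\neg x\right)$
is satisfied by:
  {x: True, q: True}


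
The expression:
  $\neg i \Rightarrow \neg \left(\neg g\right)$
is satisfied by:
  {i: True, g: True}
  {i: True, g: False}
  {g: True, i: False}


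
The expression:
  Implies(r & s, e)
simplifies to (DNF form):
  e | ~r | ~s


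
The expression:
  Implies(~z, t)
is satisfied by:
  {t: True, z: True}
  {t: True, z: False}
  {z: True, t: False}


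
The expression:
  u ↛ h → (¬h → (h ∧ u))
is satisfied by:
  {h: True, u: False}
  {u: False, h: False}
  {u: True, h: True}


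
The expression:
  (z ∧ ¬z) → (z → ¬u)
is always true.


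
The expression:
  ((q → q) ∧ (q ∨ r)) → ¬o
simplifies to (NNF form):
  (¬q ∧ ¬r) ∨ ¬o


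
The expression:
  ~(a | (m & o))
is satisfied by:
  {m: False, a: False, o: False}
  {o: True, m: False, a: False}
  {m: True, o: False, a: False}


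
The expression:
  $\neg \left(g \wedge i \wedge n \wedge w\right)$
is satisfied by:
  {w: False, n: False, i: False, g: False}
  {g: True, w: False, n: False, i: False}
  {i: True, w: False, n: False, g: False}
  {g: True, i: True, w: False, n: False}
  {n: True, g: False, w: False, i: False}
  {g: True, n: True, w: False, i: False}
  {i: True, n: True, g: False, w: False}
  {g: True, i: True, n: True, w: False}
  {w: True, i: False, n: False, g: False}
  {g: True, w: True, i: False, n: False}
  {i: True, w: True, g: False, n: False}
  {g: True, i: True, w: True, n: False}
  {n: True, w: True, i: False, g: False}
  {g: True, n: True, w: True, i: False}
  {i: True, n: True, w: True, g: False}


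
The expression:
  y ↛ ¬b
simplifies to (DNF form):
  b ∧ y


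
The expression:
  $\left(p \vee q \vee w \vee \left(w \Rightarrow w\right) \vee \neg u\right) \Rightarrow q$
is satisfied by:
  {q: True}


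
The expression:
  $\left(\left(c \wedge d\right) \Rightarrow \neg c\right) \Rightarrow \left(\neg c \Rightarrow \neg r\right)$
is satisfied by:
  {c: True, r: False}
  {r: False, c: False}
  {r: True, c: True}


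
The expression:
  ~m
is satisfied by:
  {m: False}


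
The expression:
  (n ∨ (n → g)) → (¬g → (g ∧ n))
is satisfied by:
  {g: True}


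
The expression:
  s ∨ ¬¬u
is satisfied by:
  {u: True, s: True}
  {u: True, s: False}
  {s: True, u: False}


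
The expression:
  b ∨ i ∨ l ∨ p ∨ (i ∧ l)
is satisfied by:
  {i: True, b: True, l: True, p: True}
  {i: True, b: True, l: True, p: False}
  {i: True, b: True, p: True, l: False}
  {i: True, b: True, p: False, l: False}
  {i: True, l: True, p: True, b: False}
  {i: True, l: True, p: False, b: False}
  {i: True, l: False, p: True, b: False}
  {i: True, l: False, p: False, b: False}
  {b: True, l: True, p: True, i: False}
  {b: True, l: True, p: False, i: False}
  {b: True, p: True, l: False, i: False}
  {b: True, p: False, l: False, i: False}
  {l: True, p: True, b: False, i: False}
  {l: True, b: False, p: False, i: False}
  {p: True, b: False, l: False, i: False}


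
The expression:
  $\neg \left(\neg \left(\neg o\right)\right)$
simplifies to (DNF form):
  $\neg o$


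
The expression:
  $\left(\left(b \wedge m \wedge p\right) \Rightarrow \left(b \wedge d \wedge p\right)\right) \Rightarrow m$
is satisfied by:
  {m: True}


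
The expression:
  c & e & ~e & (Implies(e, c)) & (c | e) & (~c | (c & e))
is never true.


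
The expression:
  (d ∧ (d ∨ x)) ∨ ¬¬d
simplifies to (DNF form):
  d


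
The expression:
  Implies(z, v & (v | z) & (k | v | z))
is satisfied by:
  {v: True, z: False}
  {z: False, v: False}
  {z: True, v: True}


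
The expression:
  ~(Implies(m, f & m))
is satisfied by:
  {m: True, f: False}


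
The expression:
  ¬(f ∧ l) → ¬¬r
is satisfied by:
  {r: True, l: True, f: True}
  {r: True, l: True, f: False}
  {r: True, f: True, l: False}
  {r: True, f: False, l: False}
  {l: True, f: True, r: False}


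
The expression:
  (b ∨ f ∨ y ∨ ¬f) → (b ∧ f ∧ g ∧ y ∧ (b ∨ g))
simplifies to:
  b ∧ f ∧ g ∧ y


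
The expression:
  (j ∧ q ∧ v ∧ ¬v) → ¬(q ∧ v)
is always true.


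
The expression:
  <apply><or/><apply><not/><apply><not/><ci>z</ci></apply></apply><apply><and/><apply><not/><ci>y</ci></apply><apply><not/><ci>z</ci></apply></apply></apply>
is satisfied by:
  {z: True, y: False}
  {y: False, z: False}
  {y: True, z: True}


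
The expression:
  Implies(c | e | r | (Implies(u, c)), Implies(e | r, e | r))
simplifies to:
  True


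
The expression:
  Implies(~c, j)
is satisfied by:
  {c: True, j: True}
  {c: True, j: False}
  {j: True, c: False}


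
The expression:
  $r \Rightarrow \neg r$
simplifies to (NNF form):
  $\neg r$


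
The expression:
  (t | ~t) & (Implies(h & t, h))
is always true.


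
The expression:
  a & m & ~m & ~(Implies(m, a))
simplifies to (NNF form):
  False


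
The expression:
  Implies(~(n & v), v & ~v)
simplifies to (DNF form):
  n & v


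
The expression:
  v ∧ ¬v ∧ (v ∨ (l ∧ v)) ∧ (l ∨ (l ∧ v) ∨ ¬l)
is never true.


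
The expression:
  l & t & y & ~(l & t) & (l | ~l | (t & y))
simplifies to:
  False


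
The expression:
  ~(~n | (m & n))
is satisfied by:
  {n: True, m: False}


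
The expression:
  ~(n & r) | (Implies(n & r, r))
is always true.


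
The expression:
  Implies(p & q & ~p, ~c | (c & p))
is always true.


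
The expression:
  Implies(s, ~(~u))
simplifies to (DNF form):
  u | ~s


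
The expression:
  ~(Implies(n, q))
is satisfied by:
  {n: True, q: False}


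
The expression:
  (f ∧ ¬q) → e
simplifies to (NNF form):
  e ∨ q ∨ ¬f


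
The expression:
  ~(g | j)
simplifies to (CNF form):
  ~g & ~j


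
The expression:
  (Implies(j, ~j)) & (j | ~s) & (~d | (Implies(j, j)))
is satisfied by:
  {j: False, s: False}


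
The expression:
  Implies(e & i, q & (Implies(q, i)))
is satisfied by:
  {q: True, e: False, i: False}
  {e: False, i: False, q: False}
  {i: True, q: True, e: False}
  {i: True, e: False, q: False}
  {q: True, e: True, i: False}
  {e: True, q: False, i: False}
  {i: True, e: True, q: True}


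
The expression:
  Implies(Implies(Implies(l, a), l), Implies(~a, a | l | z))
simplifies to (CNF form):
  True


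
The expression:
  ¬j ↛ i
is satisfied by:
  {i: True, j: False}
  {j: False, i: False}
  {j: True, i: True}


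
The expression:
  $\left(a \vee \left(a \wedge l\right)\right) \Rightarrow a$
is always true.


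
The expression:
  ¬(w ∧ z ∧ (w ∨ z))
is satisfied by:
  {w: False, z: False}
  {z: True, w: False}
  {w: True, z: False}


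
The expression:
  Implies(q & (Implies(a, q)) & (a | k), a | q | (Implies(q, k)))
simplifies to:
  True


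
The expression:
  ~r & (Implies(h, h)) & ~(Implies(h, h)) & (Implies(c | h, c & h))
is never true.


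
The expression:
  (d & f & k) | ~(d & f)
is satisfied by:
  {k: True, d: False, f: False}
  {k: False, d: False, f: False}
  {f: True, k: True, d: False}
  {f: True, k: False, d: False}
  {d: True, k: True, f: False}
  {d: True, k: False, f: False}
  {d: True, f: True, k: True}


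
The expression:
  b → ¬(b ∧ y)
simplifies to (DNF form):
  ¬b ∨ ¬y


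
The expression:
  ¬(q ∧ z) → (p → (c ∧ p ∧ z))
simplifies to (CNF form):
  (z ∨ ¬p) ∧ (c ∨ q ∨ ¬p) ∧ (c ∨ z ∨ ¬p) ∧ (q ∨ z ∨ ¬p)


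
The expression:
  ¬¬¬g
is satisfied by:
  {g: False}
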